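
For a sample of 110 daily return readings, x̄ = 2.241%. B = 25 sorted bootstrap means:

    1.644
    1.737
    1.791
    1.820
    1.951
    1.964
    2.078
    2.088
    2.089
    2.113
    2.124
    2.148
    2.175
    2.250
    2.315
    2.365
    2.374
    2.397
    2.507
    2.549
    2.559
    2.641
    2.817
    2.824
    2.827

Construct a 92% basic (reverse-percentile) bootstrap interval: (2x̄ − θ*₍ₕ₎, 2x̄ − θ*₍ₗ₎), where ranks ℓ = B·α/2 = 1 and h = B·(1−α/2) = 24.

(1.658, 2.838)

Percentile endpoints at ranks 1 and 24: θ*₍1₎ = 1.644, θ*₍24₎ = 2.824.
Basic interval reflects these around x̄:
  lower = 2 × 2.241 − 2.824 = 1.658
  upper = 2 × 2.241 − 1.644 = 2.838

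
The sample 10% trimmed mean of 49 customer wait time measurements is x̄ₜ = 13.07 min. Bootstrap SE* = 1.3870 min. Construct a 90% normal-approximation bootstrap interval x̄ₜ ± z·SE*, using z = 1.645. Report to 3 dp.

(10.788, 15.352)

Margin = 1.645 × 1.3870 = 2.2816
Interval: 13.07 ± 2.2816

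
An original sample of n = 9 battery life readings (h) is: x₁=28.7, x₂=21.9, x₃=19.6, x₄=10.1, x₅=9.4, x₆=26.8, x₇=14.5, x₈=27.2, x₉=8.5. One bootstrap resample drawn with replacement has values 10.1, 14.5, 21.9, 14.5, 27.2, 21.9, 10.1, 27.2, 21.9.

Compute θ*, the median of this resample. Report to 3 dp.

Sorted: 10.1, 10.1, 14.5, 14.5, 21.9, 21.9, 21.9, 27.2, 27.2
Median = middle value = 21.900

θ* = 21.900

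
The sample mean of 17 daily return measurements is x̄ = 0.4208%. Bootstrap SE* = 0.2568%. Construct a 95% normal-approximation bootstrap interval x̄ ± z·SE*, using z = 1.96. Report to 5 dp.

(-0.08253, 0.92413)

Margin = 1.96 × 0.2568 = 0.503328
Interval: 0.4208 ± 0.503328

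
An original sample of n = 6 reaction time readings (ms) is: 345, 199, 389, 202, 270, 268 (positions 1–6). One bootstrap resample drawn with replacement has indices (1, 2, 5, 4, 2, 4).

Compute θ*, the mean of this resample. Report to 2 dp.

θ* = 236.17

Resample values: 345, 199, 270, 202, 199, 202.
Mean = (345 + 199 + 270 + 202 + 199 + 202) / 6 = 1417.0 / 6 = 236.17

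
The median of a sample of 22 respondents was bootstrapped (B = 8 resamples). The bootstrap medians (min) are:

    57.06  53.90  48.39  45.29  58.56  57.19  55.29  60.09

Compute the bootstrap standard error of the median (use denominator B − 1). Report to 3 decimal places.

Bootstrap SE is the standard deviation of the 8 replicate medians.
Mean of replicates: (57.06 + 53.90 + 48.39 + 45.29 + 58.56 + 57.19 + 55.29 + 60.09) / 8 = 435.7700 / 8 = 54.4712
Sum of squared deviations: (+2.5888)² + (−0.5712)² + (−6.0812)² + (−9.1812)² + (+4.0888)² + (+2.7188)² + (+0.8188)² + (+5.6188)² = 184.6551
Variance = 184.6551 / 7 = 26.3793
SE* = √26.3793

SE* = 5.136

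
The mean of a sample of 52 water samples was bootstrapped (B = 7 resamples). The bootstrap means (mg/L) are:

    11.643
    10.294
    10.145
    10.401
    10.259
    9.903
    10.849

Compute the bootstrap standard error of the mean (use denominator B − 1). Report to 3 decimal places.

SE* = 0.580

Bootstrap SE is the standard deviation of the 7 replicate means.
Mean of replicates: (11.643 + 10.294 + 10.145 + 10.401 + 10.259 + 9.903 + 10.849) / 7 = 73.4940 / 7 = 10.4991
Sum of squared deviations: (+1.1439)² + (−0.2051)² + (−0.3541)² + (−0.0981)² + (−0.2401)² + (−0.5961)² + (+0.3499)² = 2.0210
Variance = 2.0210 / 6 = 0.3368
SE* = √0.3368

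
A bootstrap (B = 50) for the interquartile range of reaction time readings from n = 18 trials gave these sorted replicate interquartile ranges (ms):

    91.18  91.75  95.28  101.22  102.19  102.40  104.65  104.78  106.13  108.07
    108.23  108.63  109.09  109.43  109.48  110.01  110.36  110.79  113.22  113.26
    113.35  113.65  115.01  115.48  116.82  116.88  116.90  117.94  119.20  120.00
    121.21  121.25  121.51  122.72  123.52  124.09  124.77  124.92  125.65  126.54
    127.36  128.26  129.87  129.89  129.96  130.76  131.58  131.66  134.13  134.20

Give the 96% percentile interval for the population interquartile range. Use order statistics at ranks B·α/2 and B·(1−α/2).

(91.18, 134.13)

α = 0.04; lower rank = 50 × 0.020 = 1; upper rank = 50 × 0.980 = 49.
The 1st smallest replicate is 91.18; the 49th is 134.13.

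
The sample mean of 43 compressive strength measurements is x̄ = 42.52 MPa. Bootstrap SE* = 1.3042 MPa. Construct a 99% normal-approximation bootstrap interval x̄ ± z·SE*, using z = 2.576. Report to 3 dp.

Margin = 2.576 × 1.3042 = 3.3596
Interval: 42.52 ± 3.3596

(39.160, 45.880)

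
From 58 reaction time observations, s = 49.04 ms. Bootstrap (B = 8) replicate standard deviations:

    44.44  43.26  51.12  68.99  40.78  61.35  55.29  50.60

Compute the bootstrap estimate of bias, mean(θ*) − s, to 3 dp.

mean(θ*) = (44.44 + 43.26 + 51.12 + 68.99 + 40.78 + 61.35 + 55.29 + 50.60) / 8 = 51.9787
bias = 51.9787 − 49.04

bias = +2.939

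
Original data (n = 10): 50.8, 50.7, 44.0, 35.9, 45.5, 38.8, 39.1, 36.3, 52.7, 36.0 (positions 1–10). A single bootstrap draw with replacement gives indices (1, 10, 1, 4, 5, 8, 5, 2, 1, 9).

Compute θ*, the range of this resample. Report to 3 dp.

θ* = 16.800

Resample values: 50.8, 36.0, 50.8, 35.9, 45.5, 36.3, 45.5, 50.7, 50.8, 52.7.
Range = 52.7 − 35.9 = 16.800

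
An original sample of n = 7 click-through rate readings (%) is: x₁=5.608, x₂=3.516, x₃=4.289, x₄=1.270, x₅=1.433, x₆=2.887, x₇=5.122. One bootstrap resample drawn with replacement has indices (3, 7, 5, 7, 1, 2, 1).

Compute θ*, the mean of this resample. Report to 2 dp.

Resample values: 4.289, 5.122, 1.433, 5.122, 5.608, 3.516, 5.608.
Mean = (4.289 + 5.122 + 1.433 + 5.122 + 5.608 + 3.516 + 5.608) / 7 = 30.6980 / 7 = 4.39

θ* = 4.39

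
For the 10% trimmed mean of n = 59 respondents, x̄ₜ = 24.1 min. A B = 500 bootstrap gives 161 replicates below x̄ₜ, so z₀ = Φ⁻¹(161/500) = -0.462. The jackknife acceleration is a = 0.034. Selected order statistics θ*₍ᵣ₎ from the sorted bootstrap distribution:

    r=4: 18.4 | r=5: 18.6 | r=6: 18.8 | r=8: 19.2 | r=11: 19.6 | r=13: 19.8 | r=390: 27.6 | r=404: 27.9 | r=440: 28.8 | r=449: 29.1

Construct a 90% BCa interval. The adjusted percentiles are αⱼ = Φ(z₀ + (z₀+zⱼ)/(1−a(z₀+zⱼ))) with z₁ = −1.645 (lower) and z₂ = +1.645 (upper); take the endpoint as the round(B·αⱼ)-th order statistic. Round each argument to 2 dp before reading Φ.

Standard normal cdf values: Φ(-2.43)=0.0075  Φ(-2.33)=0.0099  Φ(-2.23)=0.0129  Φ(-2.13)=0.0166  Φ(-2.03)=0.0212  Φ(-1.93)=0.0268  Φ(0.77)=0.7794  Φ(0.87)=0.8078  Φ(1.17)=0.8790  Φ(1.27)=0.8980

Lower: z₀ + z₁ = -0.462 + (-1.645) = -2.107; 1 − a(z₀+z₁) = 1 − (0.034)(-2.107) = 1.0716; argument = -0.462 + (-2.107)/1.0716 = -2.4281 → -2.43.
α₁ = Φ(-2.43) = 0.0075; rank = round(500 × 0.0075) = 4; θ*₍4₎ = 18.4.
Upper: z₀ + z₂ = 1.183; 1 − a(z₀+z₂) = 0.9598; argument = 0.7706 → 0.77; α₂ = 0.7794; rank = 390; θ*₍390₎ = 27.6.

(18.4, 27.6)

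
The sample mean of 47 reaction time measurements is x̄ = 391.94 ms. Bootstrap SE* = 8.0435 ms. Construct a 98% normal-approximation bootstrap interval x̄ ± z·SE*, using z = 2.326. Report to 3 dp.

Margin = 2.326 × 8.0435 = 18.7092
Interval: 391.94 ± 18.7092

(373.231, 410.649)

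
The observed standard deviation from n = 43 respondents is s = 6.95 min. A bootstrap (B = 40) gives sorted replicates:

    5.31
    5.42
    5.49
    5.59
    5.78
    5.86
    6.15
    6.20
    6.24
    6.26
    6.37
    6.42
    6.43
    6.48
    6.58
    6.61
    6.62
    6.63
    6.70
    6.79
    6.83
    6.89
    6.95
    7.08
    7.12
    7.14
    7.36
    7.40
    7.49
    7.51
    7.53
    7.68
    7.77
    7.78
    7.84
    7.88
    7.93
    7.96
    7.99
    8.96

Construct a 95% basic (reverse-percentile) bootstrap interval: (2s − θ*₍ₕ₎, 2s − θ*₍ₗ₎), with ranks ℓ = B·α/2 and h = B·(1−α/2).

(5.91, 8.59)

Percentile endpoints at ranks 1 and 39: θ*₍1₎ = 5.31, θ*₍39₎ = 7.99.
Basic interval reflects these around s:
  lower = 2 × 6.95 − 7.99 = 5.91
  upper = 2 × 6.95 − 5.31 = 8.59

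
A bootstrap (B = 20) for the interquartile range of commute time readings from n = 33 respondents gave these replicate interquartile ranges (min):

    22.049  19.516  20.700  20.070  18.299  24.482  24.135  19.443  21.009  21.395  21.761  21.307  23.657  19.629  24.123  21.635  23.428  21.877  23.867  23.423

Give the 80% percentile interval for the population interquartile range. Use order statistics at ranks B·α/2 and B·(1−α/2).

(19.443, 24.123)

Sorted replicates: 18.299, 19.443, 19.516, 19.629, 20.070, 20.700, 21.009, 21.307, 21.395, 21.635, 21.761, 21.877, 22.049, 23.423, 23.428, 23.657, 23.867, 24.123, 24.135, 24.482
α = 0.20; lower rank = 20 × 0.100 = 2; upper rank = 20 × 0.900 = 18.
The 2nd smallest replicate is 19.443; the 18th is 24.123.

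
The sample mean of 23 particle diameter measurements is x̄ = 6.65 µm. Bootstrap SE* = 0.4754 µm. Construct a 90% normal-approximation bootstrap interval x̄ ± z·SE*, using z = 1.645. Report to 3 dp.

(5.868, 7.432)

Margin = 1.645 × 0.4754 = 0.7820
Interval: 6.65 ± 0.7820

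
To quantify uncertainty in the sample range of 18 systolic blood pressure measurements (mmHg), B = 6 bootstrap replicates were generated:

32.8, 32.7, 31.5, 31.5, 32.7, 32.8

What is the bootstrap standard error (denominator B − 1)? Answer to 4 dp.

SE* = 0.6470

Bootstrap SE is the standard deviation of the 6 replicate ranges.
Mean of replicates: (32.8 + 32.7 + 31.5 + 31.5 + 32.7 + 32.8) / 6 = 194.00000 / 6 = 32.33333
Sum of squared deviations: (+0.46667)² + (+0.36667)² + (−0.83333)² + (−0.83333)² + (+0.36667)² + (+0.46667)² = 2.09333
Variance = 2.09333 / 5 = 0.41867
SE* = √0.41867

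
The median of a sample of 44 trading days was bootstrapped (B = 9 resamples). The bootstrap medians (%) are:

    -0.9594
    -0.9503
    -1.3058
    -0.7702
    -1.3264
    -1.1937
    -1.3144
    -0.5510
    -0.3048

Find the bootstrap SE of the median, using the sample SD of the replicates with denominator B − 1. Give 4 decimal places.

SE* = 0.3651

Bootstrap SE is the standard deviation of the 9 replicate medians.
Mean of replicates: ((-0.9594) + (-0.9503) + (-1.3058) + (-0.7702) + (-1.3264) + (-1.1937) + (-1.3144) + (-0.5510) + (-0.3048)) / 9 = -8.67600 / 9 = -0.96400
Sum of squared deviations: (+0.00460)² + (+0.01370)² + (−0.34180)² + (+0.19380)² + (−0.36240)² + (−0.22970)² + (−0.35040)² + (+0.41300)² + (+0.65920)² = 1.06658
Variance = 1.06658 / 8 = 0.13332
SE* = √0.13332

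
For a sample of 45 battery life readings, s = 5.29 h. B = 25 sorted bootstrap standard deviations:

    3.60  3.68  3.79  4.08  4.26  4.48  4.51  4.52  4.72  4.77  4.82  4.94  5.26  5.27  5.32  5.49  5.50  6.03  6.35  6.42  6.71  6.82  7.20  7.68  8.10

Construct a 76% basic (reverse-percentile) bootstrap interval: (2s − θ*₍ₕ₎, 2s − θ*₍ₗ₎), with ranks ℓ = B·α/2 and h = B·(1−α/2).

Percentile endpoints at ranks 3 and 22: θ*₍3₎ = 3.79, θ*₍22₎ = 6.82.
Basic interval reflects these around s:
  lower = 2 × 5.29 − 6.82 = 3.76
  upper = 2 × 5.29 − 3.79 = 6.79

(3.76, 6.79)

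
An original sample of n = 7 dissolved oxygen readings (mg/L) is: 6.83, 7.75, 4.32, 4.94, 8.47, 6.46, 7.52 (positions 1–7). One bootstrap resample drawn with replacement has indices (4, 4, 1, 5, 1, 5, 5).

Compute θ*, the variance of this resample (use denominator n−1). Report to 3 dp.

θ* = 2.505

Resample values: 4.94, 4.94, 6.83, 8.47, 6.83, 8.47, 8.47.
Mean = 6.9929; sum of squared deviations = 15.0273
s² = 15.0273 / 6 = 2.5046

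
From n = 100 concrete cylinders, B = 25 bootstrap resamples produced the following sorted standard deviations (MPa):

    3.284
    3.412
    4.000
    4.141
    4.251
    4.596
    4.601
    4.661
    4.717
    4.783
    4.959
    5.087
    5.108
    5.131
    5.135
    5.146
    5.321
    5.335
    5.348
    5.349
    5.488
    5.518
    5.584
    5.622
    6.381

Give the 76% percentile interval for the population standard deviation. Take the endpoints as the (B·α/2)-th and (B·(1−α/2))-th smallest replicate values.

α = 0.24; lower rank = 25 × 0.120 = 3; upper rank = 25 × 0.880 = 22.
The 3rd smallest replicate is 4.000; the 22nd is 5.518.

(4.000, 5.518)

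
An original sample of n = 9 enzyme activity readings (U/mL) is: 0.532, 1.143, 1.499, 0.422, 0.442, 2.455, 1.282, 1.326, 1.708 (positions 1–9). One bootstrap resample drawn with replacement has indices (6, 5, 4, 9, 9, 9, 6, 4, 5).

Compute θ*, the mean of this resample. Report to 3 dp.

Resample values: 2.455, 0.442, 0.422, 1.708, 1.708, 1.708, 2.455, 0.422, 0.442.
Mean = (2.455 + 0.442 + 0.422 + 1.708 + 1.708 + 1.708 + 2.455 + 0.422 + 0.442) / 9 = 11.7620 / 9 = 1.307

θ* = 1.307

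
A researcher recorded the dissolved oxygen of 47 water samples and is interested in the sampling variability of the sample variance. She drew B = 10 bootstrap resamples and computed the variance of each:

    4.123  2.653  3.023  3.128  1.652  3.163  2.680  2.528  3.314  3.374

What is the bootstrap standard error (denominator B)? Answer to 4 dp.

SE* = 0.6158

Bootstrap SE is the standard deviation of the 10 replicate variances.
Mean of replicates: (4.123 + 2.653 + 3.023 + 3.128 + 1.652 + 3.163 + 2.680 + 2.528 + 3.314 + 3.374) / 10 = 29.63800 / 10 = 2.96380
Sum of squared deviations: (+1.15920)² + (−0.31080)² + (+0.05920)² + (+0.16420)² + (−1.31180)² + (+0.19920)² + (−0.28380)² + (−0.43580)² + (+0.35020)² + (+0.41020)² = 3.79268
Variance = 3.79268 / 10 = 0.37927
SE* = √0.37927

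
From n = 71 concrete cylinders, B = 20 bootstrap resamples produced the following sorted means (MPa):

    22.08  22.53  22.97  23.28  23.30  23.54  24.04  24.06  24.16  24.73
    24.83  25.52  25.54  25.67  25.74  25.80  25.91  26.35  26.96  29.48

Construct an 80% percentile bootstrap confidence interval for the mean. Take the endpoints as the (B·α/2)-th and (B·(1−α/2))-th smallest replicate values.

(22.53, 26.35)

α = 0.20; lower rank = 20 × 0.100 = 2; upper rank = 20 × 0.900 = 18.
The 2nd smallest replicate is 22.53; the 18th is 26.35.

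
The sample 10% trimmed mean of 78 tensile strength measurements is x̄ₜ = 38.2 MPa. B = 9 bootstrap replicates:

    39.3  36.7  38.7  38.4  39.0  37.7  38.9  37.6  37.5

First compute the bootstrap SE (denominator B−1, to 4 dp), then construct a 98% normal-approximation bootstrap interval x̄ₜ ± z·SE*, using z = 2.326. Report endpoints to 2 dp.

Mean of replicates = 38.2000; sum of squared deviations = 5.9800; SE* = √(5.9800/8) = 0.8646
Margin = 2.326 × 0.8646 = 2.011
Interval: 38.2 ± 2.011

(36.19, 40.21)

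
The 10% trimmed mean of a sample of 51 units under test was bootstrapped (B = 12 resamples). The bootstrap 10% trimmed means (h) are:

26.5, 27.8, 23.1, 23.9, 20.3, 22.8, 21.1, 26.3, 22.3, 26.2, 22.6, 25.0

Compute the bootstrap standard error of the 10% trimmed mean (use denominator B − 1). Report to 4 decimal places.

SE* = 2.3554

Bootstrap SE is the standard deviation of the 12 replicate 10% trimmed means.
Mean of replicates: (26.5 + 27.8 + 23.1 + 23.9 + 20.3 + 22.8 + 21.1 + 26.3 + 22.3 + 26.2 + 22.6 + 25.0) / 12 = 287.90000 / 12 = 23.99167
Sum of squared deviations: (+2.50833)² + (+3.80833)² + (−0.89167)² + (−0.09167)² + (−3.69167)² + (−1.19167)² + (−2.89167)² + (+2.30833)² + (−1.69167)² + (+2.20833)² + (−1.39167)² + (+1.00833)² = 61.02917
Variance = 61.02917 / 11 = 5.54811
SE* = √5.54811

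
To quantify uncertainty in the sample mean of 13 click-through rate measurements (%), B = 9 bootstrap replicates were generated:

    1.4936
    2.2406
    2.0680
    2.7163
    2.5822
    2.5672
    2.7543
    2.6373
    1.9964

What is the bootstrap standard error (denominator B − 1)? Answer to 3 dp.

Bootstrap SE is the standard deviation of the 9 replicate means.
Mean of replicates: (1.4936 + 2.2406 + 2.0680 + 2.7163 + 2.5822 + 2.5672 + 2.7543 + 2.6373 + 1.9964) / 9 = 21.05590 / 9 = 2.33954
Sum of squared deviations: (−0.84594)² + (−0.09894)² + (−0.27154)² + (+0.37676)² + (+0.24266)² + (+0.22766)² + (+0.41476)² + (+0.29776)² + (−0.34314)² = 1.43023
Variance = 1.43023 / 8 = 0.17878
SE* = √0.17878

SE* = 0.423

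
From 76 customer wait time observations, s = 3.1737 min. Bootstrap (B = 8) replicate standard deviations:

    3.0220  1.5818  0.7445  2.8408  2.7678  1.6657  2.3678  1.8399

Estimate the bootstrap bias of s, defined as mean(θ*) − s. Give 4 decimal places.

mean(θ*) = (3.0220 + 1.5818 + 0.7445 + 2.8408 + 2.7678 + 1.6657 + 2.3678 + 1.8399) / 8 = 2.10379
bias = 2.10379 − 3.1737

bias = −1.0699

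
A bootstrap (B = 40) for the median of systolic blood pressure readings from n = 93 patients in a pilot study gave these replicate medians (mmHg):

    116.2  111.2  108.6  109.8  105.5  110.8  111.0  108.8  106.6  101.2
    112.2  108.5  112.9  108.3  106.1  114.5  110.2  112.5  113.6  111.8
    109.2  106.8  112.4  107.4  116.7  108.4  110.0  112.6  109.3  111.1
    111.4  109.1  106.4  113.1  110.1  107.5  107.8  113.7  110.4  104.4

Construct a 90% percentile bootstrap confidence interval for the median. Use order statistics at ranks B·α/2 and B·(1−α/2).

Sorted replicates: 101.2, 104.4, 105.5, 106.1, 106.4, 106.6, 106.8, 107.4, 107.5, 107.8, 108.3, 108.4, 108.5, 108.6, 108.8, 109.1, 109.2, 109.3, 109.8, 110.0, 110.1, 110.2, 110.4, 110.8, 111.0, 111.1, 111.2, 111.4, 111.8, 112.2, 112.4, 112.5, 112.6, 112.9, 113.1, 113.6, 113.7, 114.5, 116.2, 116.7
α = 0.10; lower rank = 40 × 0.050 = 2; upper rank = 40 × 0.950 = 38.
The 2nd smallest replicate is 104.4; the 38th is 114.5.

(104.4, 114.5)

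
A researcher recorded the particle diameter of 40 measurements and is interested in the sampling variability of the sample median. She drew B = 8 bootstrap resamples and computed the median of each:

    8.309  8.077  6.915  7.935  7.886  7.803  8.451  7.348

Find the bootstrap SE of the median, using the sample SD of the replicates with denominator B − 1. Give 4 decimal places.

Bootstrap SE is the standard deviation of the 8 replicate medians.
Mean of replicates: (8.309 + 8.077 + 6.915 + 7.935 + 7.886 + 7.803 + 8.451 + 7.348) / 8 = 62.72400 / 8 = 7.84050
Sum of squared deviations: (+0.46850)² + (+0.23650)² + (−0.92550)² + (+0.09450)² + (+0.04550)² + (−0.03750)² + (+0.61050)² + (−0.49250)² = 1.75965
Variance = 1.75965 / 7 = 0.25138
SE* = √0.25138

SE* = 0.5014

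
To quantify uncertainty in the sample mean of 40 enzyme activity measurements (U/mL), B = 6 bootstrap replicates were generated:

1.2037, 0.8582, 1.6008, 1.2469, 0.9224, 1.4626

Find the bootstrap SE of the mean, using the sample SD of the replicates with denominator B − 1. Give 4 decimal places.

Bootstrap SE is the standard deviation of the 6 replicate means.
Mean of replicates: (1.2037 + 0.8582 + 1.6008 + 1.2469 + 0.9224 + 1.4626) / 6 = 7.29460 / 6 = 1.21577
Sum of squared deviations: (−0.01207)² + (−0.35757)² + (+0.38503)² + (+0.03113)² + (−0.29337)² + (+0.24683)² = 0.42421
Variance = 0.42421 / 5 = 0.08484
SE* = √0.08484

SE* = 0.2913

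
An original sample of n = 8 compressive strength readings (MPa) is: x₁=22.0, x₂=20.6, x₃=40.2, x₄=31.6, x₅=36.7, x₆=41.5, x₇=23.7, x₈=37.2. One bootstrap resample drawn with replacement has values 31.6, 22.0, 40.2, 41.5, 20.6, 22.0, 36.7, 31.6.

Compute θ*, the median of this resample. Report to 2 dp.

Sorted: 20.6, 22.0, 22.0, 31.6, 31.6, 36.7, 40.2, 41.5
Median = average of the two middle values = 31.60

θ* = 31.60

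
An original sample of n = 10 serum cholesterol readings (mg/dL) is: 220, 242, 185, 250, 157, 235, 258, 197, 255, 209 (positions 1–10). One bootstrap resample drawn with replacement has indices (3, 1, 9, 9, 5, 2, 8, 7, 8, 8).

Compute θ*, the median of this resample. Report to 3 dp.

θ* = 208.500

Resample values: 185, 220, 255, 255, 157, 242, 197, 258, 197, 197.
Sorted: 157, 185, 197, 197, 197, 220, 242, 255, 255, 258
Median = average of the two middle values = 208.500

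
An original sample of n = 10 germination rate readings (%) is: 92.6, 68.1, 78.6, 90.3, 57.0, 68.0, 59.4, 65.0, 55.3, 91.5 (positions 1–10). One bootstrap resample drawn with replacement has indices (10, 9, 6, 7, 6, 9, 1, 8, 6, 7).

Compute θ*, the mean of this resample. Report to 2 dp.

Resample values: 91.5, 55.3, 68.0, 59.4, 68.0, 55.3, 92.6, 65.0, 68.0, 59.4.
Mean = (91.5 + 55.3 + 68.0 + 59.4 + 68.0 + 55.3 + 92.6 + 65.0 + 68.0 + 59.4) / 10 = 682.50 / 10 = 68.25

θ* = 68.25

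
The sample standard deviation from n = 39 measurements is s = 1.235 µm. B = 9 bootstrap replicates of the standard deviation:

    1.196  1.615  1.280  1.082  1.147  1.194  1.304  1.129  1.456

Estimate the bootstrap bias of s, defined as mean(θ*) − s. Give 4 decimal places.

bias = +0.0320

mean(θ*) = (1.196 + 1.615 + 1.280 + 1.082 + 1.147 + 1.194 + 1.304 + 1.129 + 1.456) / 9 = 1.26700
bias = 1.26700 − 1.235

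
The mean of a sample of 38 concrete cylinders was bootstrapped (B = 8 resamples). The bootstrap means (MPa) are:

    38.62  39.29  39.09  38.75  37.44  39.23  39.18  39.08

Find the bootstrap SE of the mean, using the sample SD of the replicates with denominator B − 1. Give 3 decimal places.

SE* = 0.610

Bootstrap SE is the standard deviation of the 8 replicate means.
Mean of replicates: (38.62 + 39.29 + 39.09 + 38.75 + 37.44 + 39.23 + 39.18 + 39.08) / 8 = 310.6800 / 8 = 38.8350
Sum of squared deviations: (−0.2150)² + (+0.4550)² + (+0.2550)² + (−0.0850)² + (−1.3950)² + (+0.3950)² + (+0.3450)² + (+0.2450)² = 2.6066
Variance = 2.6066 / 7 = 0.3724
SE* = √0.3724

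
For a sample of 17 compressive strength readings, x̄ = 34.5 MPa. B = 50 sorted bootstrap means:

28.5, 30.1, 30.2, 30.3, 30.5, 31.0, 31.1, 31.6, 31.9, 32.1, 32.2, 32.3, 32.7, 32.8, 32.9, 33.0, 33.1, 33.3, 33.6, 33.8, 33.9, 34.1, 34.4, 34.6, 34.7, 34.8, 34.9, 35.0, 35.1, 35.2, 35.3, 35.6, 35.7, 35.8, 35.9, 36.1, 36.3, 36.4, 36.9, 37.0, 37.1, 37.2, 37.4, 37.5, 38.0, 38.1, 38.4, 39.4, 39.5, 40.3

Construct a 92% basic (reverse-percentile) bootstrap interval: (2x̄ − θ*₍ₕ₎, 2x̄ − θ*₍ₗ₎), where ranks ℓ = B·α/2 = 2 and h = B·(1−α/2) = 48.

(29.6, 38.9)

Percentile endpoints at ranks 2 and 48: θ*₍2₎ = 30.1, θ*₍48₎ = 39.4.
Basic interval reflects these around x̄:
  lower = 2 × 34.5 − 39.4 = 29.6
  upper = 2 × 34.5 − 30.1 = 38.9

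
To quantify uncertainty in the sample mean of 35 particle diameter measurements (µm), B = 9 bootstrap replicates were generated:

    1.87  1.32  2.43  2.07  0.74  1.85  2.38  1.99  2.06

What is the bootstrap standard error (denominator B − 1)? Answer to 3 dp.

Bootstrap SE is the standard deviation of the 9 replicate means.
Mean of replicates: (1.87 + 1.32 + 2.43 + 2.07 + 0.74 + 1.85 + 2.38 + 1.99 + 2.06) / 9 = 16.7100 / 9 = 1.8567
Sum of squared deviations: (+0.0133)² + (−0.5367)² + (+0.5733)² + (+0.2133)² + (−1.1167)² + (−0.0067)² + (+0.5233)² + (+0.1333)² + (+0.2033)² = 2.2424
Variance = 2.2424 / 8 = 0.2803
SE* = √0.2803

SE* = 0.529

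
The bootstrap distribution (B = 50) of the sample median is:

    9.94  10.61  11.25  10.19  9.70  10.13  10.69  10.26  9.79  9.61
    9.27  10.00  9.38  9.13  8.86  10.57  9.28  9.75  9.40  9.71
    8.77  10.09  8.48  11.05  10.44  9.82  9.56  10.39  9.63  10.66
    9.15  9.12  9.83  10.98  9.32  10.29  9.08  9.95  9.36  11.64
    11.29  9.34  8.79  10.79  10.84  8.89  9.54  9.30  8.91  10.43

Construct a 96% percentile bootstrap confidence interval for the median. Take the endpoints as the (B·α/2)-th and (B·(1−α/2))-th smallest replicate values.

(8.48, 11.29)

Sorted replicates: 8.48, 8.77, 8.79, 8.86, 8.89, 8.91, 9.08, 9.12, 9.13, 9.15, 9.27, 9.28, 9.30, 9.32, 9.34, 9.36, 9.38, 9.40, 9.54, 9.56, 9.61, 9.63, 9.70, 9.71, 9.75, 9.79, 9.82, 9.83, 9.94, 9.95, 10.00, 10.09, 10.13, 10.19, 10.26, 10.29, 10.39, 10.43, 10.44, 10.57, 10.61, 10.66, 10.69, 10.79, 10.84, 10.98, 11.05, 11.25, 11.29, 11.64
α = 0.04; lower rank = 50 × 0.020 = 1; upper rank = 50 × 0.980 = 49.
The 1st smallest replicate is 8.48; the 49th is 11.29.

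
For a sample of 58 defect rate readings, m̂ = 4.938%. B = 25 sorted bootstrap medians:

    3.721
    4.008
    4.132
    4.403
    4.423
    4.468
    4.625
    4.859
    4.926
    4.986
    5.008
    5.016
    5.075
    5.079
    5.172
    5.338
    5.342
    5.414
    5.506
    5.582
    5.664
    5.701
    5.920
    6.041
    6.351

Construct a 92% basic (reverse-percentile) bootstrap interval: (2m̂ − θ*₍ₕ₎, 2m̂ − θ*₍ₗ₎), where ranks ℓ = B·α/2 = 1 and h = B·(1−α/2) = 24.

Percentile endpoints at ranks 1 and 24: θ*₍1₎ = 3.721, θ*₍24₎ = 6.041.
Basic interval reflects these around m̂:
  lower = 2 × 4.938 − 6.041 = 3.835
  upper = 2 × 4.938 − 3.721 = 6.155

(3.835, 6.155)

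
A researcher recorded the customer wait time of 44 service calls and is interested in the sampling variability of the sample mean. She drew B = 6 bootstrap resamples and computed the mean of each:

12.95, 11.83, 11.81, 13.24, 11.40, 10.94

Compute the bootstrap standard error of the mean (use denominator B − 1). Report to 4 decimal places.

Bootstrap SE is the standard deviation of the 6 replicate means.
Mean of replicates: (12.95 + 11.83 + 11.81 + 13.24 + 11.40 + 10.94) / 6 = 72.17000 / 6 = 12.02833
Sum of squared deviations: (+0.92167)² + (−0.19833)² + (−0.21833)² + (+1.21167)² + (−0.62833)² + (−1.08833)² = 3.98388
Variance = 3.98388 / 5 = 0.79678
SE* = √0.79678

SE* = 0.8926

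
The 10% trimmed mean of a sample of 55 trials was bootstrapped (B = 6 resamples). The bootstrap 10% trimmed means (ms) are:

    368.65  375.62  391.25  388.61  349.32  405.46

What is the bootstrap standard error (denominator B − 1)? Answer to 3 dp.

Bootstrap SE is the standard deviation of the 6 replicate 10% trimmed means.
Mean of replicates: (368.65 + 375.62 + 391.25 + 388.61 + 349.32 + 405.46) / 6 = 2278.9100 / 6 = 379.8183
Sum of squared deviations: (−11.1683)² + (−4.1983)² + (+11.4317)² + (+8.7917)² + (−30.4983)² + (+25.6417)² = 1937.9775
Variance = 1937.9775 / 5 = 387.5955
SE* = √387.5955

SE* = 19.687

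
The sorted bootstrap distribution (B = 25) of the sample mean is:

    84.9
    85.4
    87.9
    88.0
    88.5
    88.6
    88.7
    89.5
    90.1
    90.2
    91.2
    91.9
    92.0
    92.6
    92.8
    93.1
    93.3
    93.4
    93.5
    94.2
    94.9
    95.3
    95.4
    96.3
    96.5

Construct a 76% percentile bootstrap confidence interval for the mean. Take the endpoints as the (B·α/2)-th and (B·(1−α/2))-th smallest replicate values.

(87.9, 95.3)

α = 0.24; lower rank = 25 × 0.120 = 3; upper rank = 25 × 0.880 = 22.
The 3rd smallest replicate is 87.9; the 22nd is 95.3.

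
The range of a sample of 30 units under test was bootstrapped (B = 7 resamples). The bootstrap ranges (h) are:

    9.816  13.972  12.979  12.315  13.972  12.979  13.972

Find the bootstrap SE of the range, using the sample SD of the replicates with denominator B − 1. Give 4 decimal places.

SE* = 1.4889

Bootstrap SE is the standard deviation of the 7 replicate ranges.
Mean of replicates: (9.816 + 13.972 + 12.979 + 12.315 + 13.972 + 12.979 + 13.972) / 7 = 90.00500 / 7 = 12.85786
Sum of squared deviations: (−3.04186)² + (+1.11414)² + (+0.12114)² + (−0.54286)² + (+1.11414)² + (+0.12114)² + (+1.11414)² = 13.30088
Variance = 13.30088 / 6 = 2.21681
SE* = √2.21681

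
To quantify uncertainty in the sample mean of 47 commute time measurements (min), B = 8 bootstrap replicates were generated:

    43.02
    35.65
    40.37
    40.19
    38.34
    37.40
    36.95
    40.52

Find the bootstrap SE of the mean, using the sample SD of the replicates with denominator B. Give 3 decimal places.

SE* = 2.241

Bootstrap SE is the standard deviation of the 8 replicate means.
Mean of replicates: (43.02 + 35.65 + 40.37 + 40.19 + 38.34 + 37.40 + 36.95 + 40.52) / 8 = 312.4400 / 8 = 39.0550
Sum of squared deviations: (+3.9650)² + (−3.4050)² + (+1.3150)² + (+1.1350)² + (−0.7150)² + (−1.6550)² + (−2.1050)² + (+1.4650)² = 40.1602
Variance = 40.1602 / 8 = 5.0200
SE* = √5.0200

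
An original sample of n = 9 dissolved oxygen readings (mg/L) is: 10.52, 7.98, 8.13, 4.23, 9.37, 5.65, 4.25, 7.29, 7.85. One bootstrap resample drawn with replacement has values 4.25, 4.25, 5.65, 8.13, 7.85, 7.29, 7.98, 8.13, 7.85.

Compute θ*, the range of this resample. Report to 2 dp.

θ* = 3.88

Range = 8.13 − 4.25 = 3.88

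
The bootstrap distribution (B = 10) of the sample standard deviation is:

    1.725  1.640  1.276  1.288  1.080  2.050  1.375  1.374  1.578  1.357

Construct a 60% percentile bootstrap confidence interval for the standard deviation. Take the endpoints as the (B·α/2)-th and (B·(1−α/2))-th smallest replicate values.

(1.276, 1.640)

Sorted replicates: 1.080, 1.276, 1.288, 1.357, 1.374, 1.375, 1.578, 1.640, 1.725, 2.050
α = 0.40; lower rank = 10 × 0.200 = 2; upper rank = 10 × 0.800 = 8.
The 2nd smallest replicate is 1.276; the 8th is 1.640.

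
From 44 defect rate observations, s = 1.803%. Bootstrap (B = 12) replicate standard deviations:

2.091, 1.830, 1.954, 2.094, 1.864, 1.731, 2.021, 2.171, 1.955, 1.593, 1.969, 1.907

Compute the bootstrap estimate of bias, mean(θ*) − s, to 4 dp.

mean(θ*) = (2.091 + 1.830 + 1.954 + 2.094 + 1.864 + 1.731 + 2.021 + 2.171 + 1.955 + 1.593 + 1.969 + 1.907) / 12 = 1.93167
bias = 1.93167 − 1.803

bias = +0.1287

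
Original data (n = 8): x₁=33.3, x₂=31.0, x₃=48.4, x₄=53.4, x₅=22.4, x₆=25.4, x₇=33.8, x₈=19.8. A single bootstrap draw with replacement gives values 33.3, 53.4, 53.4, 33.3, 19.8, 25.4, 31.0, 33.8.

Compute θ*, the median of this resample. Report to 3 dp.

θ* = 33.300

Sorted: 19.8, 25.4, 31.0, 33.3, 33.3, 33.8, 53.4, 53.4
Median = average of the two middle values = 33.300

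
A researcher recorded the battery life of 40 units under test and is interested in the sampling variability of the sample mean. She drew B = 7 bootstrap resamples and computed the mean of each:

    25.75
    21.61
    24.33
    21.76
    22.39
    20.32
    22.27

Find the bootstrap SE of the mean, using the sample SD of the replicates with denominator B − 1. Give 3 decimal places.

SE* = 1.823

Bootstrap SE is the standard deviation of the 7 replicate means.
Mean of replicates: (25.75 + 21.61 + 24.33 + 21.76 + 22.39 + 20.32 + 22.27) / 7 = 158.4300 / 7 = 22.6329
Sum of squared deviations: (+3.1171)² + (−1.0229)² + (+1.6971)² + (−0.8729)² + (−0.2429)² + (−2.3129)² + (−0.3629)² = 19.9449
Variance = 19.9449 / 6 = 3.3242
SE* = √3.3242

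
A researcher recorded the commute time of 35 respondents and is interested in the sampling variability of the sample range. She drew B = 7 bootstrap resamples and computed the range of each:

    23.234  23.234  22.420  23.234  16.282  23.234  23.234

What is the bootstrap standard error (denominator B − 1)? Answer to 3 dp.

SE* = 2.594

Bootstrap SE is the standard deviation of the 7 replicate ranges.
Mean of replicates: (23.234 + 23.234 + 22.420 + 23.234 + 16.282 + 23.234 + 23.234) / 7 = 154.8720 / 7 = 22.1246
Sum of squared deviations: (+1.1094)² + (+1.1094)² + (+0.2954)² + (+1.1094)² + (−5.8426)² + (+1.1094)² + (+1.1094)² = 40.3771
Variance = 40.3771 / 6 = 6.7295
SE* = √6.7295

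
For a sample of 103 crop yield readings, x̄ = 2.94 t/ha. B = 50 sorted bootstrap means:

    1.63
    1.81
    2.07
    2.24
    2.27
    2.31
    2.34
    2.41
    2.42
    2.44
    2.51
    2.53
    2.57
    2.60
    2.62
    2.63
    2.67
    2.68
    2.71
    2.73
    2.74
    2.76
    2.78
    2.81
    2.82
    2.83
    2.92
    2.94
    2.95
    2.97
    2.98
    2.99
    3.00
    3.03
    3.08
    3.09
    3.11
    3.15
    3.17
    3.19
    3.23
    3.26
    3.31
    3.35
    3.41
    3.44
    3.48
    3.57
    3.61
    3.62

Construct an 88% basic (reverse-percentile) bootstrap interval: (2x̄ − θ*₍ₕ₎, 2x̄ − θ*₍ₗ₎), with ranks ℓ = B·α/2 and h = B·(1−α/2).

Percentile endpoints at ranks 3 and 47: θ*₍3₎ = 2.07, θ*₍47₎ = 3.48.
Basic interval reflects these around x̄:
  lower = 2 × 2.94 − 3.48 = 2.40
  upper = 2 × 2.94 − 2.07 = 3.81

(2.40, 3.81)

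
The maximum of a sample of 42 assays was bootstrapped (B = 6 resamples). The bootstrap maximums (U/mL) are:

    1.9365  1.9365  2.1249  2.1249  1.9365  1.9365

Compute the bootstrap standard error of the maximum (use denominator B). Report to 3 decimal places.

SE* = 0.089

Bootstrap SE is the standard deviation of the 6 replicate maximums.
Mean of replicates: (1.9365 + 1.9365 + 2.1249 + 2.1249 + 1.9365 + 1.9365) / 6 = 11.99580 / 6 = 1.99930
Sum of squared deviations: (−0.06280)² + (−0.06280)² + (+0.12560)² + (+0.12560)² + (−0.06280)² + (−0.06280)² = 0.04733
Variance = 0.04733 / 6 = 0.00789
SE* = √0.00789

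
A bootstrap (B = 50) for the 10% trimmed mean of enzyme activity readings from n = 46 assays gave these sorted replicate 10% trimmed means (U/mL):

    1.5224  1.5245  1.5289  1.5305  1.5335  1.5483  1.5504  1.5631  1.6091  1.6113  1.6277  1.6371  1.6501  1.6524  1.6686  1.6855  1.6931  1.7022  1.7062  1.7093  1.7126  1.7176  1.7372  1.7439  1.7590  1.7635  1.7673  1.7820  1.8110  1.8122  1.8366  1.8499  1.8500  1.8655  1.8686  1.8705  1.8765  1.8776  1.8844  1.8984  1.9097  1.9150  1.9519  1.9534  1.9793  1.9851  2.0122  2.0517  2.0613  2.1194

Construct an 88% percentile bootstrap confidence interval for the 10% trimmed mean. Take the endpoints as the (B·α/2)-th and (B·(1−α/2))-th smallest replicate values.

α = 0.12; lower rank = 50 × 0.060 = 3; upper rank = 50 × 0.940 = 47.
The 3rd smallest replicate is 1.5289; the 47th is 2.0122.

(1.5289, 2.0122)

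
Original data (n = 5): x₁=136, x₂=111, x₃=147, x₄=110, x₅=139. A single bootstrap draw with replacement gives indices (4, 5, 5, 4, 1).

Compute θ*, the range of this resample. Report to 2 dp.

θ* = 29.00

Resample values: 110, 139, 139, 110, 136.
Range = 139 − 110 = 29.00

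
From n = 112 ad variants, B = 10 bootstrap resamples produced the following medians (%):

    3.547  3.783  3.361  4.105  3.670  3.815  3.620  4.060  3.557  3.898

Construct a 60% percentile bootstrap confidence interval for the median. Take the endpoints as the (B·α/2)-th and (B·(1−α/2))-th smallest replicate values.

Sorted replicates: 3.361, 3.547, 3.557, 3.620, 3.670, 3.783, 3.815, 3.898, 4.060, 4.105
α = 0.40; lower rank = 10 × 0.200 = 2; upper rank = 10 × 0.800 = 8.
The 2nd smallest replicate is 3.547; the 8th is 3.898.

(3.547, 3.898)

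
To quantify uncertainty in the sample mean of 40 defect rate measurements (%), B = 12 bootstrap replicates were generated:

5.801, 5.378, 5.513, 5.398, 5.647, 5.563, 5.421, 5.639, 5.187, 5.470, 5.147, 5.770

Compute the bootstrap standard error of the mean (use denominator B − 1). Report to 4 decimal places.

SE* = 0.2052

Bootstrap SE is the standard deviation of the 12 replicate means.
Mean of replicates: (5.801 + 5.378 + 5.513 + 5.398 + 5.647 + 5.563 + 5.421 + 5.639 + 5.187 + 5.470 + 5.147 + 5.770) / 12 = 65.93400 / 12 = 5.49450
Sum of squared deviations: (+0.30650)² + (−0.11650)² + (+0.01850)² + (−0.09650)² + (+0.15250)² + (+0.06850)² + (−0.07350)² + (+0.14450)² + (−0.30750)² + (−0.02450)² + (−0.34750)² + (+0.27550)² = 0.46321
Variance = 0.46321 / 11 = 0.04211
SE* = √0.04211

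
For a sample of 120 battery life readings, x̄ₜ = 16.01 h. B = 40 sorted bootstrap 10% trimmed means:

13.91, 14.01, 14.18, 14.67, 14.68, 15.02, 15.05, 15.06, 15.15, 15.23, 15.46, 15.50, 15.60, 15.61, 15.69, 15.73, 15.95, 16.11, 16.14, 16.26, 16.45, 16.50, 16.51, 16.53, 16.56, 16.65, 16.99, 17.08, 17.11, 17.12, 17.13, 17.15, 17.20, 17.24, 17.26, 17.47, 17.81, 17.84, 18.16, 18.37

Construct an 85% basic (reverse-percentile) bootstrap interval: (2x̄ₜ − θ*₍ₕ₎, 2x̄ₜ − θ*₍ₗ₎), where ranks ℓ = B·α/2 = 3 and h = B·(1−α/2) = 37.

Percentile endpoints at ranks 3 and 37: θ*₍3₎ = 14.18, θ*₍37₎ = 17.81.
Basic interval reflects these around x̄ₜ:
  lower = 2 × 16.01 − 17.81 = 14.21
  upper = 2 × 16.01 − 14.18 = 17.84

(14.21, 17.84)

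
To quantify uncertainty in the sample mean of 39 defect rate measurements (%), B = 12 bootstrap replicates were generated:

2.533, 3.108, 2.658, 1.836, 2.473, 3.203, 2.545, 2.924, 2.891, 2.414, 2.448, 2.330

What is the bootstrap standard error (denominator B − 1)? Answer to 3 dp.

Bootstrap SE is the standard deviation of the 12 replicate means.
Mean of replicates: (2.533 + 3.108 + 2.658 + 1.836 + 2.473 + 3.203 + 2.545 + 2.924 + 2.891 + 2.414 + 2.448 + 2.330) / 12 = 31.3630 / 12 = 2.6136
Sum of squared deviations: (−0.0806)² + (+0.4944)² + (+0.0444)² + (−0.7776)² + (−0.1406)² + (+0.5894)² + (−0.0686)² + (+0.3104)² + (+0.2774)² + (−0.1996)² + (−0.1656)² + (−0.2836)² = 1.5504
Variance = 1.5504 / 11 = 0.1409
SE* = √0.1409

SE* = 0.375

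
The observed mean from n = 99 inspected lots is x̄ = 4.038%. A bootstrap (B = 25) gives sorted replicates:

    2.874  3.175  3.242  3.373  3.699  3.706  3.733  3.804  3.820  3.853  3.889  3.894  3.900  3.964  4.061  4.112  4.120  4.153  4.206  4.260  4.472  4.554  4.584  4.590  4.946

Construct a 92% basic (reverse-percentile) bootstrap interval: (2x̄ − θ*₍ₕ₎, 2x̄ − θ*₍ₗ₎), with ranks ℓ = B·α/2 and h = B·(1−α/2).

(3.486, 5.202)

Percentile endpoints at ranks 1 and 24: θ*₍1₎ = 2.874, θ*₍24₎ = 4.590.
Basic interval reflects these around x̄:
  lower = 2 × 4.038 − 4.590 = 3.486
  upper = 2 × 4.038 − 2.874 = 5.202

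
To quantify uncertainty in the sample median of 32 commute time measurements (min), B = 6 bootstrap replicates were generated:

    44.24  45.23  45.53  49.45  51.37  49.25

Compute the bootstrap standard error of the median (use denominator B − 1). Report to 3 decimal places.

Bootstrap SE is the standard deviation of the 6 replicate medians.
Mean of replicates: (44.24 + 45.23 + 45.53 + 49.45 + 51.37 + 49.25) / 6 = 285.0700 / 6 = 47.5117
Sum of squared deviations: (−3.2717)² + (−2.2817)² + (−1.9817)² + (+1.9383)² + (+3.8583)² + (+1.7383)² = 41.5025
Variance = 41.5025 / 5 = 8.3005
SE* = √8.3005

SE* = 2.881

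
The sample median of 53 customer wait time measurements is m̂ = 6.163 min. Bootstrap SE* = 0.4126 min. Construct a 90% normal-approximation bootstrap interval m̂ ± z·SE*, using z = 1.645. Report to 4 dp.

Margin = 1.645 × 0.4126 = 0.67873
Interval: 6.163 ± 0.67873

(5.4843, 6.8417)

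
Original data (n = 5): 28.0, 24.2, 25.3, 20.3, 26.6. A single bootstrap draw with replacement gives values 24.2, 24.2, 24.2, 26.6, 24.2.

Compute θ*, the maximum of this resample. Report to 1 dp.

Maximum = 26.6

θ* = 26.6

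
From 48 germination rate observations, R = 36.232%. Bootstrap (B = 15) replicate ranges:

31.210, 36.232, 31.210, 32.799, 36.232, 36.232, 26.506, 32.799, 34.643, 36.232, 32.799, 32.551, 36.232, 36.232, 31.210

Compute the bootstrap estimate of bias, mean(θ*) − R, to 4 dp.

bias = −2.6907

mean(θ*) = (31.210 + 36.232 + 31.210 + 32.799 + 36.232 + 36.232 + 26.506 + 32.799 + 34.643 + 36.232 + 32.799 + 32.551 + 36.232 + 36.232 + 31.210) / 15 = 33.54127
bias = 33.54127 − 36.232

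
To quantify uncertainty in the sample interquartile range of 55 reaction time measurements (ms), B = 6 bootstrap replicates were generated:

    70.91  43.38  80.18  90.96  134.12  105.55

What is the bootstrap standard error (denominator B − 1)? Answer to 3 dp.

Bootstrap SE is the standard deviation of the 6 replicate interquartile ranges.
Mean of replicates: (70.91 + 43.38 + 80.18 + 90.96 + 134.12 + 105.55) / 6 = 525.1000 / 6 = 87.5167
Sum of squared deviations: (−16.6067)² + (−44.1367)² + (−7.3367)² + (+3.4433)² + (+46.6033)² + (+18.0333)² = 4786.5817
Variance = 4786.5817 / 5 = 957.3163
SE* = √957.3163

SE* = 30.941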